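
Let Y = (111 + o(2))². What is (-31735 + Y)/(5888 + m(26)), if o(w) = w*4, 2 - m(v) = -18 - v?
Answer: -2929/989 ≈ -2.9616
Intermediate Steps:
m(v) = 20 + v (m(v) = 2 - (-18 - v) = 2 + (18 + v) = 20 + v)
o(w) = 4*w
Y = 14161 (Y = (111 + 4*2)² = (111 + 8)² = 119² = 14161)
(-31735 + Y)/(5888 + m(26)) = (-31735 + 14161)/(5888 + (20 + 26)) = -17574/(5888 + 46) = -17574/5934 = -17574*1/5934 = -2929/989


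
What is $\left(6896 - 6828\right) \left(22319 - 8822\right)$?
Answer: $917796$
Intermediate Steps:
$\left(6896 - 6828\right) \left(22319 - 8822\right) = 68 \cdot 13497 = 917796$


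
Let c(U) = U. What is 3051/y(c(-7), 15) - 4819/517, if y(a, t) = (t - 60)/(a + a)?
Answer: 2429587/2585 ≈ 939.88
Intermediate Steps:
y(a, t) = (-60 + t)/(2*a) (y(a, t) = (-60 + t)/((2*a)) = (-60 + t)*(1/(2*a)) = (-60 + t)/(2*a))
3051/y(c(-7), 15) - 4819/517 = 3051/(((½)*(-60 + 15)/(-7))) - 4819/517 = 3051/(((½)*(-⅐)*(-45))) - 4819*1/517 = 3051/(45/14) - 4819/517 = 3051*(14/45) - 4819/517 = 4746/5 - 4819/517 = 2429587/2585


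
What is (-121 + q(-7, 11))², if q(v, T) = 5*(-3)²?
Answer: 5776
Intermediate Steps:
q(v, T) = 45 (q(v, T) = 5*9 = 45)
(-121 + q(-7, 11))² = (-121 + 45)² = (-76)² = 5776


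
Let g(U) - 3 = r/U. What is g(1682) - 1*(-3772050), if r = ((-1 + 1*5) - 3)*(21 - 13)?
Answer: 3172296577/841 ≈ 3.7721e+6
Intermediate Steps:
r = 8 (r = ((-1 + 5) - 3)*8 = (4 - 3)*8 = 1*8 = 8)
g(U) = 3 + 8/U
g(1682) - 1*(-3772050) = (3 + 8/1682) - 1*(-3772050) = (3 + 8*(1/1682)) + 3772050 = (3 + 4/841) + 3772050 = 2527/841 + 3772050 = 3172296577/841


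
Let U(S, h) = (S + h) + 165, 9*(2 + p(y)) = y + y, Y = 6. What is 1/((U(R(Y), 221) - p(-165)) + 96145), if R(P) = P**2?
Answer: 3/289817 ≈ 1.0351e-5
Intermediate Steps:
p(y) = -2 + 2*y/9 (p(y) = -2 + (y + y)/9 = -2 + (2*y)/9 = -2 + 2*y/9)
U(S, h) = 165 + S + h
1/((U(R(Y), 221) - p(-165)) + 96145) = 1/(((165 + 6**2 + 221) - (-2 + (2/9)*(-165))) + 96145) = 1/(((165 + 36 + 221) - (-2 - 110/3)) + 96145) = 1/((422 - 1*(-116/3)) + 96145) = 1/((422 + 116/3) + 96145) = 1/(1382/3 + 96145) = 1/(289817/3) = 3/289817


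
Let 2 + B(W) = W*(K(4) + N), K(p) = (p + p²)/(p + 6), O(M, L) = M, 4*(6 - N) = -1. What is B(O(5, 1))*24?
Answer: 942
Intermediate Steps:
N = 25/4 (N = 6 - ¼*(-1) = 6 + ¼ = 25/4 ≈ 6.2500)
K(p) = (p + p²)/(6 + p)
B(W) = -2 + 33*W/4 (B(W) = -2 + W*(4*(1 + 4)/(6 + 4) + 25/4) = -2 + W*(4*5/10 + 25/4) = -2 + W*(4*(⅒)*5 + 25/4) = -2 + W*(2 + 25/4) = -2 + W*(33/4) = -2 + 33*W/4)
B(O(5, 1))*24 = (-2 + (33/4)*5)*24 = (-2 + 165/4)*24 = (157/4)*24 = 942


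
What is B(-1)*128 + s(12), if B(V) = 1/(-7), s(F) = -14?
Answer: -226/7 ≈ -32.286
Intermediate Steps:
B(V) = -⅐
B(-1)*128 + s(12) = -⅐*128 - 14 = -128/7 - 14 = -226/7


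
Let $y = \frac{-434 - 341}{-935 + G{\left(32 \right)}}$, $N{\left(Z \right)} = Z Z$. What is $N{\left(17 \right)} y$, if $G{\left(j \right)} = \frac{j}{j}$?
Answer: $\frac{223975}{934} \approx 239.8$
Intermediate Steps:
$G{\left(j \right)} = 1$
$N{\left(Z \right)} = Z^{2}$
$y = \frac{775}{934}$ ($y = \frac{-434 - 341}{-935 + 1} = - \frac{775}{-934} = \left(-775\right) \left(- \frac{1}{934}\right) = \frac{775}{934} \approx 0.82976$)
$N{\left(17 \right)} y = 17^{2} \cdot \frac{775}{934} = 289 \cdot \frac{775}{934} = \frac{223975}{934}$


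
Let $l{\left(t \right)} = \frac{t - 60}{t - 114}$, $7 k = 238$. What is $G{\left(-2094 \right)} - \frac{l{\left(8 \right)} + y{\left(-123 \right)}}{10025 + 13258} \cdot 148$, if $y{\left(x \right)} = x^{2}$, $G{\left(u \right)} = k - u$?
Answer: $\frac{2507274148}{1233999} \approx 2031.8$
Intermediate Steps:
$k = 34$ ($k = \frac{1}{7} \cdot 238 = 34$)
$l{\left(t \right)} = \frac{-60 + t}{-114 + t}$
$G{\left(u \right)} = 34 - u$
$G{\left(-2094 \right)} - \frac{l{\left(8 \right)} + y{\left(-123 \right)}}{10025 + 13258} \cdot 148 = \left(34 - -2094\right) - \frac{\frac{-60 + 8}{-114 + 8} + \left(-123\right)^{2}}{10025 + 13258} \cdot 148 = \left(34 + 2094\right) - \frac{\frac{1}{-106} \left(-52\right) + 15129}{23283} \cdot 148 = 2128 - \left(\left(- \frac{1}{106}\right) \left(-52\right) + 15129\right) \frac{1}{23283} \cdot 148 = 2128 - \left(\frac{26}{53} + 15129\right) \frac{1}{23283} \cdot 148 = 2128 - \frac{801863}{53} \cdot \frac{1}{23283} \cdot 148 = 2128 - \frac{801863}{1233999} \cdot 148 = 2128 - \frac{118675724}{1233999} = \frac{2507274148}{1233999}$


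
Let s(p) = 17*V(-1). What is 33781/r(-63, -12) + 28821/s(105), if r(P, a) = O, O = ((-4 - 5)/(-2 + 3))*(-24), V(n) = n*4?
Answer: -982057/3672 ≈ -267.44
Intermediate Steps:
V(n) = 4*n
O = 216 (O = -9/1*(-24) = -9*1*(-24) = -9*(-24) = 216)
r(P, a) = 216
s(p) = -68 (s(p) = 17*(4*(-1)) = 17*(-4) = -68)
33781/r(-63, -12) + 28821/s(105) = 33781/216 + 28821/(-68) = 33781*(1/216) + 28821*(-1/68) = 33781/216 - 28821/68 = -982057/3672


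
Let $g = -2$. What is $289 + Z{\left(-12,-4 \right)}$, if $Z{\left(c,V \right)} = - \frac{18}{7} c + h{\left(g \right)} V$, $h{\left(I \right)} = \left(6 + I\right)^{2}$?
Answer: $\frac{1791}{7} \approx 255.86$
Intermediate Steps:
$Z{\left(c,V \right)} = 16 V - \frac{18 c}{7}$ ($Z{\left(c,V \right)} = - \frac{18}{7} c + \left(6 - 2\right)^{2} V = \left(-18\right) \frac{1}{7} c + 4^{2} V = - \frac{18 c}{7} + 16 V = 16 V - \frac{18 c}{7}$)
$289 + Z{\left(-12,-4 \right)} = 289 + \left(16 \left(-4\right) - - \frac{216}{7}\right) = 289 + \left(-64 + \frac{216}{7}\right) = 289 - \frac{232}{7} = \frac{1791}{7}$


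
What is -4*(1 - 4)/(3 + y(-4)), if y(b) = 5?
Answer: 3/2 ≈ 1.5000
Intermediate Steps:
-4*(1 - 4)/(3 + y(-4)) = -4*(1 - 4)/(3 + 5) = -(-12)/8 = -4*(-3/8) = 3/2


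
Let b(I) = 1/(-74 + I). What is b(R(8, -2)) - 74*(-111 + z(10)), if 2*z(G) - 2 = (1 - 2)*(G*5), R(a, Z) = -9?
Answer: 829169/83 ≈ 9990.0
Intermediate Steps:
z(G) = 1 - 5*G/2 (z(G) = 1 + ((1 - 2)*(G*5))/2 = 1 + (-5*G)/2 = 1 - 5*G/2)
b(R(8, -2)) - 74*(-111 + z(10)) = 1/(-74 - 9) - 74*(-111 + (1 - 5/2*10)) = 1/(-83) - 74*(-111 + (1 - 25)) = -1/83 - 74*(-111 - 24) = -1/83 - 74*(-135) = -1/83 - 1*(-9990) = -1/83 + 9990 = 829169/83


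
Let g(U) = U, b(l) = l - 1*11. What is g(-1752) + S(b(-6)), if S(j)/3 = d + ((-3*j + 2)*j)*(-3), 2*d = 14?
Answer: 6378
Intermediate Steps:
b(l) = -11 + l (b(l) = l - 11 = -11 + l)
d = 7 (d = (½)*14 = 7)
S(j) = 21 - 9*j*(2 - 3*j) (S(j) = 3*(7 + ((-3*j + 2)*j)*(-3)) = 3*(7 + ((2 - 3*j)*j)*(-3)) = 3*(7 + (j*(2 - 3*j))*(-3)) = 3*(7 - 3*j*(2 - 3*j)) = 21 - 9*j*(2 - 3*j))
g(-1752) + S(b(-6)) = -1752 + (21 - 18*(-11 - 6) + 27*(-11 - 6)²) = -1752 + (21 - 18*(-17) + 27*(-17)²) = -1752 + (21 + 306 + 27*289) = -1752 + (21 + 306 + 7803) = -1752 + 8130 = 6378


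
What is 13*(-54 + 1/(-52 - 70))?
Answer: -85657/122 ≈ -702.11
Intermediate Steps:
13*(-54 + 1/(-52 - 70)) = 13*(-54 + 1/(-122)) = 13*(-54 - 1/122) = 13*(-6589/122) = -85657/122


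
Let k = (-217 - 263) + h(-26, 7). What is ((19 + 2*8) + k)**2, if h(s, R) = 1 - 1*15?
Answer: 210681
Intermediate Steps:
h(s, R) = -14 (h(s, R) = 1 - 15 = -14)
k = -494 (k = (-217 - 263) - 14 = -480 - 14 = -494)
((19 + 2*8) + k)**2 = ((19 + 2*8) - 494)**2 = ((19 + 16) - 494)**2 = (35 - 494)**2 = (-459)**2 = 210681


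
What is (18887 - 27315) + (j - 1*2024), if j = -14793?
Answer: -25245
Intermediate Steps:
(18887 - 27315) + (j - 1*2024) = (18887 - 27315) + (-14793 - 1*2024) = -8428 + (-14793 - 2024) = -8428 - 16817 = -25245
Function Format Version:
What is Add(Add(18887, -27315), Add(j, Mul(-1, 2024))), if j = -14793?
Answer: -25245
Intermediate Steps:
Add(Add(18887, -27315), Add(j, Mul(-1, 2024))) = Add(Add(18887, -27315), Add(-14793, Mul(-1, 2024))) = Add(-8428, Add(-14793, -2024)) = Add(-8428, -16817) = -25245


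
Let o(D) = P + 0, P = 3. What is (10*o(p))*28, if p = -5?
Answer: 840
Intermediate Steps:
o(D) = 3 (o(D) = 3 + 0 = 3)
(10*o(p))*28 = (10*3)*28 = 30*28 = 840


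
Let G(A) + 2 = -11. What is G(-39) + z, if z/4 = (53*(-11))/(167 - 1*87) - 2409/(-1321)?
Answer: -920883/26420 ≈ -34.856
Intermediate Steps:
G(A) = -13 (G(A) = -2 - 11 = -13)
z = -577423/26420 (z = 4*((53*(-11))/(167 - 1*87) - 2409/(-1321)) = 4*(-583/(167 - 87) - 2409*(-1/1321)) = 4*(-583/80 + 2409/1321) = 4*(-577423/105680) = -577423/26420 ≈ -21.856)
G(-39) + z = -13 - 577423/26420 = -920883/26420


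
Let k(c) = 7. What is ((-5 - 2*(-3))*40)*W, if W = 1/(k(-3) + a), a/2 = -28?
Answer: -40/49 ≈ -0.81633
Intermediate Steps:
a = -56 (a = 2*(-28) = -56)
W = -1/49 (W = 1/(7 - 56) = 1/(-49) = -1/49 ≈ -0.020408)
((-5 - 2*(-3))*40)*W = ((-5 - 2*(-3))*40)*(-1/49) = ((-5 + 6)*40)*(-1/49) = (1*40)*(-1/49) = 40*(-1/49) = -40/49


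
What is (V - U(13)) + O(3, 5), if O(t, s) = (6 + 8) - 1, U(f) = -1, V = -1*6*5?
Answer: -16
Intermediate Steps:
V = -30 (V = -6*5 = -30)
O(t, s) = 13 (O(t, s) = 14 - 1 = 13)
(V - U(13)) + O(3, 5) = (-30 - 1*(-1)) + 13 = (-30 + 1) + 13 = -29 + 13 = -16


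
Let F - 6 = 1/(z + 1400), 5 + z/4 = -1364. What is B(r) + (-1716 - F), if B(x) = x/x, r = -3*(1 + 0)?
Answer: -7014795/4076 ≈ -1721.0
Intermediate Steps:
r = -3 (r = -3*1 = -3)
z = -5476 (z = -20 + 4*(-1364) = -20 - 5456 = -5476)
B(x) = 1
F = 24455/4076 (F = 6 + 1/(-5476 + 1400) = 6 + 1/(-4076) = 6 - 1/4076 = 24455/4076 ≈ 5.9998)
B(r) + (-1716 - F) = 1 + (-1716 - 1*24455/4076) = 1 + (-1716 - 24455/4076) = 1 - 7018871/4076 = -7014795/4076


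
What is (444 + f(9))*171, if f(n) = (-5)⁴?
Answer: 182799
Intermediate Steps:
f(n) = 625
(444 + f(9))*171 = (444 + 625)*171 = 1069*171 = 182799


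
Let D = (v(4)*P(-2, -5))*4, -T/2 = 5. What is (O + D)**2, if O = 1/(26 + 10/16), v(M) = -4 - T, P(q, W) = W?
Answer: 652904704/45369 ≈ 14391.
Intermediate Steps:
T = -10 (T = -2*5 = -10)
v(M) = 6 (v(M) = -4 - 1*(-10) = -4 + 10 = 6)
D = -120 (D = (6*(-5))*4 = -30*4 = -120)
O = 8/213 (O = 1/(26 + 10*(1/16)) = 1/(26 + 5/8) = 1/(213/8) = 8/213 ≈ 0.037559)
(O + D)**2 = (8/213 - 120)**2 = (-25552/213)**2 = 652904704/45369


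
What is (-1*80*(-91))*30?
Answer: 218400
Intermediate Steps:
(-1*80*(-91))*30 = -80*(-91)*30 = 7280*30 = 218400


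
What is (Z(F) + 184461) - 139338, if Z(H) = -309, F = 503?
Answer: 44814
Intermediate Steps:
(Z(F) + 184461) - 139338 = (-309 + 184461) - 139338 = 184152 - 139338 = 44814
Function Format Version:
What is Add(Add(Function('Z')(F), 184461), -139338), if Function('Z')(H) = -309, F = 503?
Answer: 44814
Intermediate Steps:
Add(Add(Function('Z')(F), 184461), -139338) = Add(Add(-309, 184461), -139338) = Add(184152, -139338) = 44814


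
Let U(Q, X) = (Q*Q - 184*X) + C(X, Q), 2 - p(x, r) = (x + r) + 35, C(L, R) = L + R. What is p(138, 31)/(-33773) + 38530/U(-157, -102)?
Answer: 654995803/728787567 ≈ 0.89875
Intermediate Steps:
p(x, r) = -33 - r - x (p(x, r) = 2 - ((x + r) + 35) = 2 - ((r + x) + 35) = 2 - (35 + r + x) = 2 + (-35 - r - x) = -33 - r - x)
U(Q, X) = Q + Q**2 - 183*X (U(Q, X) = (Q*Q - 184*X) + (X + Q) = (Q**2 - 184*X) + (Q + X) = Q + Q**2 - 183*X)
p(138, 31)/(-33773) + 38530/U(-157, -102) = (-33 - 1*31 - 1*138)/(-33773) + 38530/(-157 + (-157)**2 - 183*(-102)) = (-33 - 31 - 138)*(-1/33773) + 38530/(-157 + 24649 + 18666) = -202*(-1/33773) + 38530/43158 = 202/33773 + 38530*(1/43158) = 202/33773 + 19265/21579 = 654995803/728787567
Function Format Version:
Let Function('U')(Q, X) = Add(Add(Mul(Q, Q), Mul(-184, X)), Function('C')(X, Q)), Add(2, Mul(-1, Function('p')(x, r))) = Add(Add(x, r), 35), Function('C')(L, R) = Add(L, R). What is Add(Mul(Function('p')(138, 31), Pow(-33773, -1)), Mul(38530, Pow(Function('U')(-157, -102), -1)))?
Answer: Rational(654995803, 728787567) ≈ 0.89875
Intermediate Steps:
Function('p')(x, r) = Add(-33, Mul(-1, r), Mul(-1, x)) (Function('p')(x, r) = Add(2, Mul(-1, Add(Add(x, r), 35))) = Add(2, Mul(-1, Add(Add(r, x), 35))) = Add(2, Mul(-1, Add(35, r, x))) = Add(2, Add(-35, Mul(-1, r), Mul(-1, x))) = Add(-33, Mul(-1, r), Mul(-1, x)))
Function('U')(Q, X) = Add(Q, Pow(Q, 2), Mul(-183, X)) (Function('U')(Q, X) = Add(Add(Mul(Q, Q), Mul(-184, X)), Add(X, Q)) = Add(Add(Pow(Q, 2), Mul(-184, X)), Add(Q, X)) = Add(Q, Pow(Q, 2), Mul(-183, X)))
Add(Mul(Function('p')(138, 31), Pow(-33773, -1)), Mul(38530, Pow(Function('U')(-157, -102), -1))) = Add(Mul(Add(-33, Mul(-1, 31), Mul(-1, 138)), Pow(-33773, -1)), Mul(38530, Pow(Add(-157, Pow(-157, 2), Mul(-183, -102)), -1))) = Add(Mul(Add(-33, -31, -138), Rational(-1, 33773)), Mul(38530, Pow(Add(-157, 24649, 18666), -1))) = Add(Mul(-202, Rational(-1, 33773)), Mul(38530, Pow(43158, -1))) = Add(Rational(202, 33773), Mul(38530, Rational(1, 43158))) = Add(Rational(202, 33773), Rational(19265, 21579)) = Rational(654995803, 728787567)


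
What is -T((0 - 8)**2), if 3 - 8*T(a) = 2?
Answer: -1/8 ≈ -0.12500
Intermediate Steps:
T(a) = 1/8 (T(a) = 3/8 - 1/8*2 = 3/8 - 1/4 = 1/8)
-T((0 - 8)**2) = -1*1/8 = -1/8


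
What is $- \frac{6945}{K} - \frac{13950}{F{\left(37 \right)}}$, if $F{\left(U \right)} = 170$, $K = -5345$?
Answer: $- \frac{1467642}{18173} \approx -80.76$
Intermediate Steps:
$- \frac{6945}{K} - \frac{13950}{F{\left(37 \right)}} = - \frac{6945}{-5345} - \frac{13950}{170} = \left(-6945\right) \left(- \frac{1}{5345}\right) - \frac{1395}{17} = \frac{1389}{1069} - \frac{1395}{17} = - \frac{1467642}{18173}$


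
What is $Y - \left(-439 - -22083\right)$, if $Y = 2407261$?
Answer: $2385617$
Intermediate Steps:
$Y - \left(-439 - -22083\right) = 2407261 - \left(-439 - -22083\right) = 2407261 - \left(-439 + 22083\right) = 2407261 - 21644 = 2385617$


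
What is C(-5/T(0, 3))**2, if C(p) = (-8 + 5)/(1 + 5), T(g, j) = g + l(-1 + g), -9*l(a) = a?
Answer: 1/4 ≈ 0.25000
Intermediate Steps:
l(a) = -a/9
T(g, j) = 1/9 + 8*g/9 (T(g, j) = g - (-1 + g)/9 = g + (1/9 - g/9) = 1/9 + 8*g/9)
C(p) = -1/2 (C(p) = -3/6 = -3*1/6 = -1/2)
C(-5/T(0, 3))**2 = (-1/2)**2 = 1/4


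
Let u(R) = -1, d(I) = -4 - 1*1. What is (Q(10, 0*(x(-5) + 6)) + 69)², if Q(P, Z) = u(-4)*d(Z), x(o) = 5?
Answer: 5476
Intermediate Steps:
d(I) = -5 (d(I) = -4 - 1 = -5)
Q(P, Z) = 5 (Q(P, Z) = -1*(-5) = 5)
(Q(10, 0*(x(-5) + 6)) + 69)² = (5 + 69)² = 74² = 5476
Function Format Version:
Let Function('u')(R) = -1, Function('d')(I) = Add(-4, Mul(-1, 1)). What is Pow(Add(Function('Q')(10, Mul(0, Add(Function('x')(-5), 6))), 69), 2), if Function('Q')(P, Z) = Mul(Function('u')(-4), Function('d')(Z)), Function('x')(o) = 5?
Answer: 5476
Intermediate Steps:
Function('d')(I) = -5 (Function('d')(I) = Add(-4, -1) = -5)
Function('Q')(P, Z) = 5 (Function('Q')(P, Z) = Mul(-1, -5) = 5)
Pow(Add(Function('Q')(10, Mul(0, Add(Function('x')(-5), 6))), 69), 2) = Pow(Add(5, 69), 2) = Pow(74, 2) = 5476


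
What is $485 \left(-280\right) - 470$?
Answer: $-136270$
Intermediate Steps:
$485 \left(-280\right) - 470 = -135800 - 470 = -136270$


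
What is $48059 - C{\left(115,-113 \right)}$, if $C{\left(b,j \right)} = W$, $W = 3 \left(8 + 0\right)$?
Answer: $48035$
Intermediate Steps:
$W = 24$ ($W = 3 \cdot 8 = 24$)
$C{\left(b,j \right)} = 24$
$48059 - C{\left(115,-113 \right)} = 48059 - 24 = 48035$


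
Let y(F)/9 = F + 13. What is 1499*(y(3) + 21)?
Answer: 247335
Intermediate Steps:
y(F) = 117 + 9*F (y(F) = 9*(F + 13) = 9*(13 + F) = 117 + 9*F)
1499*(y(3) + 21) = 1499*((117 + 9*3) + 21) = 1499*((117 + 27) + 21) = 1499*(144 + 21) = 1499*165 = 247335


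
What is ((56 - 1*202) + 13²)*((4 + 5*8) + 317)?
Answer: 8303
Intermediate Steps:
((56 - 1*202) + 13²)*((4 + 5*8) + 317) = ((56 - 202) + 169)*((4 + 40) + 317) = (-146 + 169)*(44 + 317) = 23*361 = 8303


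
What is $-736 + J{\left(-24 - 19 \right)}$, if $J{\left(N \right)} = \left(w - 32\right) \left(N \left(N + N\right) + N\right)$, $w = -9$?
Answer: $-150591$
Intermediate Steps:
$J{\left(N \right)} = - 82 N^{2} - 41 N$ ($J{\left(N \right)} = \left(-9 - 32\right) \left(N \left(N + N\right) + N\right) = - 41 \left(N 2 N + N\right) = - 41 \left(2 N^{2} + N\right) = - 41 \left(N + 2 N^{2}\right) = - 82 N^{2} - 41 N$)
$-736 + J{\left(-24 - 19 \right)} = -736 - 41 \left(-24 - 19\right) \left(1 + 2 \left(-24 - 19\right)\right) = -736 - - 1763 \left(1 + 2 \left(-43\right)\right) = -736 - - 1763 \left(1 - 86\right) = -736 - \left(-1763\right) \left(-85\right) = -736 - 149855 = -150591$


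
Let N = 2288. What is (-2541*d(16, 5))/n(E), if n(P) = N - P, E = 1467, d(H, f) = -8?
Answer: 20328/821 ≈ 24.760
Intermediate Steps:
n(P) = 2288 - P
(-2541*d(16, 5))/n(E) = (-2541*(-8))/(2288 - 1*1467) = 20328/(2288 - 1467) = 20328/821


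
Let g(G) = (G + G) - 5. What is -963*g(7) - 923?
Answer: -9590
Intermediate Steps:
g(G) = -5 + 2*G (g(G) = 2*G - 5 = -5 + 2*G)
-963*g(7) - 923 = -963*(-5 + 2*7) - 923 = -963*(-5 + 14) - 923 = -963*9 - 923 = -8667 - 923 = -9590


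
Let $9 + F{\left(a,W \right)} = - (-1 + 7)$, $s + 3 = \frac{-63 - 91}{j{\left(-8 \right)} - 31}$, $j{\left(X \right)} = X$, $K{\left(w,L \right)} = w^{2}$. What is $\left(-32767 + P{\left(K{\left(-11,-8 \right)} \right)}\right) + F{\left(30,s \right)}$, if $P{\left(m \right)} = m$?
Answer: $-32661$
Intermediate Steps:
$s = \frac{37}{39}$ ($s = -3 + \frac{-63 - 91}{-8 - 31} = -3 - \frac{154}{-39} = -3 - - \frac{154}{39} = -3 + \frac{154}{39} = \frac{37}{39} \approx 0.94872$)
$F{\left(a,W \right)} = -15$ ($F{\left(a,W \right)} = -9 - \left(-1 + 7\right) = -9 - 6 = -15$)
$\left(-32767 + P{\left(K{\left(-11,-8 \right)} \right)}\right) + F{\left(30,s \right)} = \left(-32767 + \left(-11\right)^{2}\right) - 15 = \left(-32767 + 121\right) - 15 = -32646 - 15 = -32661$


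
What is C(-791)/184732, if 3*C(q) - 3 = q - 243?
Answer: -1031/554196 ≈ -0.0018604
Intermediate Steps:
C(q) = -80 + q/3 (C(q) = 1 + (q - 243)/3 = 1 + (-243 + q)/3 = 1 + (-81 + q/3) = -80 + q/3)
C(-791)/184732 = (-80 + (⅓)*(-791))/184732 = (-80 - 791/3)*(1/184732) = -1031/3*1/184732 = -1031/554196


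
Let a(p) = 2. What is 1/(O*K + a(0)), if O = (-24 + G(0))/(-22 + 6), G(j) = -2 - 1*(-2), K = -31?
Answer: -2/89 ≈ -0.022472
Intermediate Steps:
G(j) = 0 (G(j) = -2 + 2 = 0)
O = 3/2 (O = (-24 + 0)/(-22 + 6) = -24/(-16) = -24*(-1/16) = 3/2 ≈ 1.5000)
1/(O*K + a(0)) = 1/((3/2)*(-31) + 2) = 1/(-93/2 + 2) = 1/(-89/2) = -2/89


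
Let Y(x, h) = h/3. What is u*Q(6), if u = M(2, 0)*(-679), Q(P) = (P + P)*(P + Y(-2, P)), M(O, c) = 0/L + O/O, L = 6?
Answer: -65184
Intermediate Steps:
M(O, c) = 1 (M(O, c) = 0/6 + O/O = 0*(⅙) + 1 = 0 + 1 = 1)
Y(x, h) = h/3 (Y(x, h) = h*(⅓) = h/3)
Q(P) = 8*P²/3 (Q(P) = (P + P)*(P + P/3) = (2*P)*(4*P/3) = 8*P²/3)
u = -679 (u = 1*(-679) = -679)
u*Q(6) = -5432*6²/3 = -5432*36/3 = -679*96 = -65184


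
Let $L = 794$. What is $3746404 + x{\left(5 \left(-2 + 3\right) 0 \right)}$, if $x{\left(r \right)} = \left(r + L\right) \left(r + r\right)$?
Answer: $3746404$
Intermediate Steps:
$x{\left(r \right)} = 2 r \left(794 + r\right)$ ($x{\left(r \right)} = \left(r + 794\right) \left(r + r\right) = \left(794 + r\right) 2 r = 2 r \left(794 + r\right)$)
$3746404 + x{\left(5 \left(-2 + 3\right) 0 \right)} = 3746404 + 2 \cdot 5 \left(-2 + 3\right) 0 \left(794 + 5 \left(-2 + 3\right) 0\right) = 3746404 + 2 \cdot 5 \cdot 1 \cdot 0 \left(794 + 5 \cdot 1 \cdot 0\right) = 3746404 + 2 \cdot 5 \cdot 0 \left(794 + 5 \cdot 0\right) = 3746404 + 2 \cdot 0 \left(794 + 0\right) = 3746404 + 2 \cdot 0 \cdot 794 = 3746404 + 0 = 3746404$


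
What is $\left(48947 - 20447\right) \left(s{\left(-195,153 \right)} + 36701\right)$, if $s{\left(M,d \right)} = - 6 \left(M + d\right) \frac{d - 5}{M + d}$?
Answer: $1020670500$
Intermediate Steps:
$s{\left(M,d \right)} = \frac{\left(-5 + d\right) \left(- 6 M - 6 d\right)}{M + d}$ ($s{\left(M,d \right)} = \left(- 6 M - 6 d\right) \frac{-5 + d}{M + d} = \frac{\left(-5 + d\right) \left(- 6 M - 6 d\right)}{M + d}$)
$\left(48947 - 20447\right) \left(s{\left(-195,153 \right)} + 36701\right) = \left(48947 - 20447\right) \left(\left(30 - 918\right) + 36701\right) = 28500 \left(\left(30 - 918\right) + 36701\right) = 28500 \left(-888 + 36701\right) = 28500 \cdot 35813 = 1020670500$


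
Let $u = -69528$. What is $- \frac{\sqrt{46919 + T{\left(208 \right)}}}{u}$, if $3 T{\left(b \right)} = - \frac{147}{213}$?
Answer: $\frac{\sqrt{2128657674}}{14809464} \approx 0.0031154$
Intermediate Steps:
$T{\left(b \right)} = - \frac{49}{213}$ ($T{\left(b \right)} = \frac{\left(-147\right) \frac{1}{213}}{3} = \frac{1}{3} \left(- \frac{49}{71}\right) = - \frac{49}{213}$)
$- \frac{\sqrt{46919 + T{\left(208 \right)}}}{u} = - \frac{\sqrt{46919 - \frac{49}{213}}}{-69528} = - \frac{\sqrt{\frac{9993698}{213}} \left(-1\right)}{69528} = - \frac{\frac{\sqrt{2128657674}}{213} \left(-1\right)}{69528} = - \frac{\left(-1\right) \sqrt{2128657674}}{14809464} = \frac{\sqrt{2128657674}}{14809464}$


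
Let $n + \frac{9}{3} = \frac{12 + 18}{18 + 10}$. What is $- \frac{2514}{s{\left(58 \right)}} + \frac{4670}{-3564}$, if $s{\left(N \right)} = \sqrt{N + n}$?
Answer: $- \frac{2335}{1782} - \frac{2514 \sqrt{10990}}{785} \approx -337.04$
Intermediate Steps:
$n = - \frac{27}{14}$ ($n = -3 + \frac{12 + 18}{18 + 10} = -3 + \frac{30}{28} = -3 + 30 \cdot \frac{1}{28} = -3 + \frac{15}{14} = - \frac{27}{14} \approx -1.9286$)
$s{\left(N \right)} = \sqrt{- \frac{27}{14} + N}$ ($s{\left(N \right)} = \sqrt{N - \frac{27}{14}} = \sqrt{- \frac{27}{14} + N}$)
$- \frac{2514}{s{\left(58 \right)}} + \frac{4670}{-3564} = - \frac{2514}{\frac{1}{14} \sqrt{-378 + 196 \cdot 58}} + \frac{4670}{-3564} = - \frac{2514}{\frac{1}{14} \sqrt{-378 + 11368}} + 4670 \left(- \frac{1}{3564}\right) = - \frac{2514}{\frac{1}{14} \sqrt{10990}} - \frac{2335}{1782} = - 2514 \frac{\sqrt{10990}}{785} - \frac{2335}{1782} = - \frac{2514 \sqrt{10990}}{785} - \frac{2335}{1782} = - \frac{2335}{1782} - \frac{2514 \sqrt{10990}}{785}$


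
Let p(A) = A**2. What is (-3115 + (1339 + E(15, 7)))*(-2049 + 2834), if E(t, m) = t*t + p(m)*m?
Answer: -948280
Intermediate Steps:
E(t, m) = m**3 + t**2 (E(t, m) = t*t + m**2*m = t**2 + m**3 = m**3 + t**2)
(-3115 + (1339 + E(15, 7)))*(-2049 + 2834) = (-3115 + (1339 + (7**3 + 15**2)))*(-2049 + 2834) = (-3115 + (1339 + (343 + 225)))*785 = (-3115 + (1339 + 568))*785 = (-3115 + 1907)*785 = -1208*785 = -948280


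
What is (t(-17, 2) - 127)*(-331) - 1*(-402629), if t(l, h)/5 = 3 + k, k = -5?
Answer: 447976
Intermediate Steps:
t(l, h) = -10 (t(l, h) = 5*(3 - 5) = 5*(-2) = -10)
(t(-17, 2) - 127)*(-331) - 1*(-402629) = (-10 - 127)*(-331) - 1*(-402629) = -137*(-331) + 402629 = 45347 + 402629 = 447976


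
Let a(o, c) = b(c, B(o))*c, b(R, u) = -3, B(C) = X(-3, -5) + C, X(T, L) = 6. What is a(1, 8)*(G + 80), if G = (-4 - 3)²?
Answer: -3096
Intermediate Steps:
B(C) = 6 + C
a(o, c) = -3*c
G = 49 (G = (-7)² = 49)
a(1, 8)*(G + 80) = (-3*8)*(49 + 80) = -24*129 = -3096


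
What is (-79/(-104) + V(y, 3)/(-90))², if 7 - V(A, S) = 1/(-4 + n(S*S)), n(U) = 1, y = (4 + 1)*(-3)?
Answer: 90649441/197121600 ≈ 0.45987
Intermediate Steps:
y = -15 (y = 5*(-3) = -15)
V(A, S) = 22/3 (V(A, S) = 7 - 1/(-4 + 1) = 7 - 1/(-3) = 7 - 1*(-⅓) = 7 + ⅓ = 22/3)
(-79/(-104) + V(y, 3)/(-90))² = (-79/(-104) + (22/3)/(-90))² = (-79*(-1/104) + (22/3)*(-1/90))² = (79/104 - 11/135)² = (9521/14040)² = 90649441/197121600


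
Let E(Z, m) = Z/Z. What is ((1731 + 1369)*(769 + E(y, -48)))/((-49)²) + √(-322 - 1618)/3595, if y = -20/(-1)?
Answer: 341000/343 + 2*I*√485/3595 ≈ 994.17 + 0.012252*I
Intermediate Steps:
y = 20 (y = -20*(-1) = 20)
E(Z, m) = 1
((1731 + 1369)*(769 + E(y, -48)))/((-49)²) + √(-322 - 1618)/3595 = ((1731 + 1369)*(769 + 1))/((-49)²) + √(-322 - 1618)/3595 = (3100*770)/2401 + √(-1940)*(1/3595) = 2387000*(1/2401) + (2*I*√485)*(1/3595) = 341000/343 + 2*I*√485/3595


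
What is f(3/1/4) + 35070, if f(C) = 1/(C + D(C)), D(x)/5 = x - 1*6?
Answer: 1472941/42 ≈ 35070.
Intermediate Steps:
D(x) = -30 + 5*x (D(x) = 5*(x - 1*6) = 5*(x - 6) = 5*(-6 + x) = -30 + 5*x)
f(C) = 1/(-30 + 6*C) (f(C) = 1/(C + (-30 + 5*C)) = 1/(-30 + 6*C))
f(3/1/4) + 35070 = 1/(6*(-5 + 3/1/4)) + 35070 = 1/(6*(-5 + 3/(¼))) + 35070 = 1/(6*(-5 + 4*3)) + 35070 = 1/(6*(-5 + 12)) + 35070 = (⅙)/7 + 35070 = (⅙)*(⅐) + 35070 = 1/42 + 35070 = 1472941/42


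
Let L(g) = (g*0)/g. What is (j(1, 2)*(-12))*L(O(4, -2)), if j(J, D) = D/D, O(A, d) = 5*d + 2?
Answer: 0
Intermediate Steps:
O(A, d) = 2 + 5*d
L(g) = 0 (L(g) = 0/g = 0)
j(J, D) = 1
(j(1, 2)*(-12))*L(O(4, -2)) = (1*(-12))*0 = -12*0 = 0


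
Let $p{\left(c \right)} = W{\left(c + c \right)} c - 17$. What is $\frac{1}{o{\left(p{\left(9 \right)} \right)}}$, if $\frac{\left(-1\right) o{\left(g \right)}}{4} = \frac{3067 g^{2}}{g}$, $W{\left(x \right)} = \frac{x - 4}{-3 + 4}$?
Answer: $- \frac{1}{1337212} \approx -7.4782 \cdot 10^{-7}$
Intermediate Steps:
$W{\left(x \right)} = -4 + x$ ($W{\left(x \right)} = \frac{-4 + x}{1} = \left(-4 + x\right) 1 = -4 + x$)
$p{\left(c \right)} = -17 + c \left(-4 + 2 c\right)$ ($p{\left(c \right)} = \left(-4 + \left(c + c\right)\right) c - 17 = \left(-4 + 2 c\right) c - 17 = c \left(-4 + 2 c\right) - 17 = -17 + c \left(-4 + 2 c\right)$)
$o{\left(g \right)} = - 12268 g$ ($o{\left(g \right)} = - 4 \frac{3067 g^{2}}{g} = - 4 \cdot 3067 g = - 12268 g$)
$\frac{1}{o{\left(p{\left(9 \right)} \right)}} = \frac{1}{\left(-12268\right) \left(-17 + 2 \cdot 9 \left(-2 + 9\right)\right)} = \frac{1}{\left(-12268\right) \left(-17 + 2 \cdot 9 \cdot 7\right)} = \frac{1}{\left(-12268\right) \left(-17 + 126\right)} = \frac{1}{\left(-12268\right) 109} = \frac{1}{-1337212} = - \frac{1}{1337212}$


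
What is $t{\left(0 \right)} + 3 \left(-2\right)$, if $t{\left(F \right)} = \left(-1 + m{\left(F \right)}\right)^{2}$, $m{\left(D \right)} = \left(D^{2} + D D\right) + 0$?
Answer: $-5$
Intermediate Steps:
$m{\left(D \right)} = 2 D^{2}$ ($m{\left(D \right)} = \left(D^{2} + D^{2}\right) + 0 = 2 D^{2} + 0 = 2 D^{2}$)
$t{\left(F \right)} = \left(-1 + 2 F^{2}\right)^{2}$
$t{\left(0 \right)} + 3 \left(-2\right) = \left(-1 + 2 \cdot 0^{2}\right)^{2} + 3 \left(-2\right) = \left(-1 + 2 \cdot 0\right)^{2} - 6 = \left(-1 + 0\right)^{2} - 6 = \left(-1\right)^{2} - 6 = 1 - 6 = -5$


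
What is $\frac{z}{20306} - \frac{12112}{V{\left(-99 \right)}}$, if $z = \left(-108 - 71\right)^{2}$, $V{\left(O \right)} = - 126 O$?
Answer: $\frac{635261}{1046682} \approx 0.60693$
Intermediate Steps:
$z = 32041$ ($z = \left(-179\right)^{2} = 32041$)
$\frac{z}{20306} - \frac{12112}{V{\left(-99 \right)}} = \frac{32041}{20306} - \frac{12112}{\left(-126\right) \left(-99\right)} = 32041 \cdot \frac{1}{20306} - \frac{12112}{12474} = \frac{32041}{20306} - \frac{6056}{6237} = \frac{635261}{1046682}$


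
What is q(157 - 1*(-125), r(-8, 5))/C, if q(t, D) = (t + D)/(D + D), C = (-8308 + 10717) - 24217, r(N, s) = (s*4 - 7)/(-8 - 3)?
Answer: 3089/567008 ≈ 0.0054479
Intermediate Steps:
r(N, s) = 7/11 - 4*s/11 (r(N, s) = (4*s - 7)/(-11) = (-7 + 4*s)*(-1/11) = 7/11 - 4*s/11)
C = -21808 (C = 2409 - 24217 = -21808)
q(t, D) = (D + t)/(2*D) (q(t, D) = (D + t)/((2*D)) = (D + t)*(1/(2*D)) = (D + t)/(2*D))
q(157 - 1*(-125), r(-8, 5))/C = (((7/11 - 4/11*5) + (157 - 1*(-125)))/(2*(7/11 - 4/11*5)))/(-21808) = (((7/11 - 20/11) + (157 + 125))/(2*(7/11 - 20/11)))*(-1/21808) = ((-13/11 + 282)/(2*(-13/11)))*(-1/21808) = ((½)*(-11/13)*(3089/11))*(-1/21808) = -3089/26*(-1/21808) = 3089/567008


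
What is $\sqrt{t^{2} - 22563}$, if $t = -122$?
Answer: $i \sqrt{7679} \approx 87.63 i$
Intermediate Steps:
$\sqrt{t^{2} - 22563} = \sqrt{\left(-122\right)^{2} - 22563} = \sqrt{14884 - 22563} = \sqrt{-7679} = i \sqrt{7679}$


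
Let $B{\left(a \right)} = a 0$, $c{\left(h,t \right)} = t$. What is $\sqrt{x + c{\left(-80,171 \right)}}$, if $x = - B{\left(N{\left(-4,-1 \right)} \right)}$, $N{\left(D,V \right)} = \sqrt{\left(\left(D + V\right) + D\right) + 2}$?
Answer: $3 \sqrt{19} \approx 13.077$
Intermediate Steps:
$N{\left(D,V \right)} = \sqrt{2 + V + 2 D}$ ($N{\left(D,V \right)} = \sqrt{\left(V + 2 D\right) + 2} = \sqrt{2 + V + 2 D}$)
$B{\left(a \right)} = 0$
$x = 0$ ($x = \left(-1\right) 0 = 0$)
$\sqrt{x + c{\left(-80,171 \right)}} = \sqrt{0 + 171} = \sqrt{171} = 3 \sqrt{19}$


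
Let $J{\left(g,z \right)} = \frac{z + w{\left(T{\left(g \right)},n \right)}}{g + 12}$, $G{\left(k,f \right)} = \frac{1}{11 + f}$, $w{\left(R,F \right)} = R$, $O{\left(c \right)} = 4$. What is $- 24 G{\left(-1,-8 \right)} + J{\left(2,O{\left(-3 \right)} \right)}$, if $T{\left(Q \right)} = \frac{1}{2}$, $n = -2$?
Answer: $- \frac{215}{28} \approx -7.6786$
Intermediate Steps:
$T{\left(Q \right)} = \frac{1}{2}$
$J{\left(g,z \right)} = \frac{\frac{1}{2} + z}{12 + g}$ ($J{\left(g,z \right)} = \frac{z + \frac{1}{2}}{g + 12} = \frac{\frac{1}{2} + z}{12 + g}$)
$- 24 G{\left(-1,-8 \right)} + J{\left(2,O{\left(-3 \right)} \right)} = - \frac{24}{11 - 8} + \frac{\frac{1}{2} + 4}{12 + 2} = - \frac{24}{3} + \frac{1}{14} \cdot \frac{9}{2} = \left(-24\right) \frac{1}{3} + \frac{1}{14} \cdot \frac{9}{2} = -8 + \frac{9}{28} = - \frac{215}{28}$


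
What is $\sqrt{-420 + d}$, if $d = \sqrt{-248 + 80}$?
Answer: $\sqrt{-420 + 2 i \sqrt{42}} \approx 0.3162 + 20.496 i$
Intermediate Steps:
$d = 2 i \sqrt{42}$ ($d = \sqrt{-168} = 2 i \sqrt{42} \approx 12.961 i$)
$\sqrt{-420 + d} = \sqrt{-420 + 2 i \sqrt{42}}$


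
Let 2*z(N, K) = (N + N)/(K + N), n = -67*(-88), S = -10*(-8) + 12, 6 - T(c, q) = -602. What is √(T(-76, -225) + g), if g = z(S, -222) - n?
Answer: I*√22344790/65 ≈ 72.724*I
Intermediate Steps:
T(c, q) = 608 (T(c, q) = 6 - 1*(-602) = 6 + 602 = 608)
S = 92 (S = 80 + 12 = 92)
n = 5896
z(N, K) = N/(K + N) (z(N, K) = ((N + N)/(K + N))/2 = ((2*N)/(K + N))/2 = (2*N/(K + N))/2 = N/(K + N))
g = -383286/65 (g = 92/(-222 + 92) - 1*5896 = 92/(-130) - 5896 = 92*(-1/130) - 5896 = -46/65 - 5896 = -383286/65 ≈ -5896.7)
√(T(-76, -225) + g) = √(608 - 383286/65) = √(-343766/65) = I*√22344790/65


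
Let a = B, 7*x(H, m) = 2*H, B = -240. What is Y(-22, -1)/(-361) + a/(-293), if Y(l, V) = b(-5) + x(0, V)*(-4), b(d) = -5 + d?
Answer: 89570/105773 ≈ 0.84681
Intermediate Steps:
x(H, m) = 2*H/7 (x(H, m) = (2*H)/7 = 2*H/7)
Y(l, V) = -10 (Y(l, V) = (-5 - 5) + ((2/7)*0)*(-4) = -10 + 0*(-4) = -10 + 0 = -10)
a = -240
Y(-22, -1)/(-361) + a/(-293) = -10/(-361) - 240/(-293) = -10*(-1/361) - 240*(-1/293) = 10/361 + 240/293 = 89570/105773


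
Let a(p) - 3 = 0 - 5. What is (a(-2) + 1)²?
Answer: 1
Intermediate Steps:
a(p) = -2 (a(p) = 3 + (0 - 5) = 3 - 5 = -2)
(a(-2) + 1)² = (-2 + 1)² = (-1)² = 1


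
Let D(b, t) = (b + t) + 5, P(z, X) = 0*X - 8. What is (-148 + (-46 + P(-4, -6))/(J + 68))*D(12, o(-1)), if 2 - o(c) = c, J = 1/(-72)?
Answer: -2913392/979 ≈ -2975.9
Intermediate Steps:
J = -1/72 ≈ -0.013889
o(c) = 2 - c
P(z, X) = -8 (P(z, X) = 0 - 8 = -8)
D(b, t) = 5 + b + t
(-148 + (-46 + P(-4, -6))/(J + 68))*D(12, o(-1)) = (-148 + (-46 - 8)/(-1/72 + 68))*(5 + 12 + (2 - 1*(-1))) = (-148 - 54/4895/72)*(5 + 12 + (2 + 1)) = (-148 - 54*72/4895)*(5 + 12 + 3) = (-148 - 3888/4895)*20 = -728348/4895*20 = -2913392/979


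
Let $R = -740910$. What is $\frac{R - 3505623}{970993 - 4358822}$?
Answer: $\frac{4246533}{3387829} \approx 1.2535$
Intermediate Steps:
$\frac{R - 3505623}{970993 - 4358822} = \frac{-740910 - 3505623}{970993 - 4358822} = - \frac{4246533}{-3387829} = \left(-4246533\right) \left(- \frac{1}{3387829}\right) = \frac{4246533}{3387829}$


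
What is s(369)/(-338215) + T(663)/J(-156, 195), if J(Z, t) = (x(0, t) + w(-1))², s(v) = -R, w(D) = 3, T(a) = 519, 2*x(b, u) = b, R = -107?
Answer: 58510874/1014645 ≈ 57.666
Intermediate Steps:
x(b, u) = b/2
s(v) = 107 (s(v) = -1*(-107) = 107)
J(Z, t) = 9 (J(Z, t) = ((½)*0 + 3)² = (0 + 3)² = 3² = 9)
s(369)/(-338215) + T(663)/J(-156, 195) = 107/(-338215) + 519/9 = 107*(-1/338215) + 519*(⅑) = -107/338215 + 173/3 = 58510874/1014645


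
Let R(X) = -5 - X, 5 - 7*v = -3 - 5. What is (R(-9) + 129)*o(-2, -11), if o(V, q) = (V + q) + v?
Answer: -1482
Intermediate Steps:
v = 13/7 (v = 5/7 - (-3 - 5)/7 = 5/7 - ⅐*(-8) = 5/7 + 8/7 = 13/7 ≈ 1.8571)
o(V, q) = 13/7 + V + q (o(V, q) = (V + q) + 13/7 = 13/7 + V + q)
(R(-9) + 129)*o(-2, -11) = ((-5 - 1*(-9)) + 129)*(13/7 - 2 - 11) = ((-5 + 9) + 129)*(-78/7) = (4 + 129)*(-78/7) = 133*(-78/7) = -1482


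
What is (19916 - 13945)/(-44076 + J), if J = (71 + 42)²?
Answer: -5971/31307 ≈ -0.19072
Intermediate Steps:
J = 12769 (J = 113² = 12769)
(19916 - 13945)/(-44076 + J) = (19916 - 13945)/(-44076 + 12769) = 5971/(-31307) = 5971*(-1/31307) = -5971/31307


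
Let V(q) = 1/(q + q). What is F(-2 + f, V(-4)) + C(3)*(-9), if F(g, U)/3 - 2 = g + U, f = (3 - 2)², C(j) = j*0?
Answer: 21/8 ≈ 2.6250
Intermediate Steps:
V(q) = 1/(2*q)
C(j) = 0
f = 1 (f = 1² = 1)
F(g, U) = 6 + 3*U + 3*g (F(g, U) = 6 + 3*(g + U) = 6 + 3*(U + g) = 6 + (3*U + 3*g) = 6 + 3*U + 3*g)
F(-2 + f, V(-4)) + C(3)*(-9) = (6 + 3*((½)/(-4)) + 3*(-2 + 1)) + 0*(-9) = (6 + 3*((½)*(-¼)) + 3*(-1)) + 0 = (6 + 3*(-⅛) - 3) + 0 = (6 - 3/8 - 3) + 0 = 21/8 + 0 = 21/8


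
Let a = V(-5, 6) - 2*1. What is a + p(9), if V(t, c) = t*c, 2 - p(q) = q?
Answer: -39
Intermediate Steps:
p(q) = 2 - q
V(t, c) = c*t
a = -32 (a = 6*(-5) - 2*1 = -30 - 2 = -32)
a + p(9) = -32 + (2 - 1*9) = -32 + (2 - 9) = -32 - 7 = -39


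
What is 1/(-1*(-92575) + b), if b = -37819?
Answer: 1/54756 ≈ 1.8263e-5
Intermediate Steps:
1/(-1*(-92575) + b) = 1/(-1*(-92575) - 37819) = 1/(92575 - 37819) = 1/54756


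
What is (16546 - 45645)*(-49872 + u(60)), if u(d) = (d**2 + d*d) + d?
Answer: 1239966588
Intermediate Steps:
u(d) = d + 2*d**2 (u(d) = (d**2 + d**2) + d = 2*d**2 + d = d + 2*d**2)
(16546 - 45645)*(-49872 + u(60)) = (16546 - 45645)*(-49872 + 60*(1 + 2*60)) = -29099*(-49872 + 60*(1 + 120)) = -29099*(-49872 + 60*121) = -29099*(-49872 + 7260) = -29099*(-42612) = 1239966588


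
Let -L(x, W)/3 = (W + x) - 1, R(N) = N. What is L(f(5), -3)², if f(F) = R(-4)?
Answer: 576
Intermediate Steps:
f(F) = -4
L(x, W) = 3 - 3*W - 3*x (L(x, W) = -3*((W + x) - 1) = -3*(-1 + W + x) = 3 - 3*W - 3*x)
L(f(5), -3)² = (3 - 3*(-3) - 3*(-4))² = (3 + 9 + 12)² = 24² = 576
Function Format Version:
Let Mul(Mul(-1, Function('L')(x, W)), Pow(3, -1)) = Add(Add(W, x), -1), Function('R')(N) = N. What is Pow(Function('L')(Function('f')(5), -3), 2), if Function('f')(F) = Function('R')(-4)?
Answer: 576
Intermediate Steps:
Function('f')(F) = -4
Function('L')(x, W) = Add(3, Mul(-3, W), Mul(-3, x)) (Function('L')(x, W) = Mul(-3, Add(Add(W, x), -1)) = Mul(-3, Add(-1, W, x)) = Add(3, Mul(-3, W), Mul(-3, x)))
Pow(Function('L')(Function('f')(5), -3), 2) = Pow(Add(3, Mul(-3, -3), Mul(-3, -4)), 2) = Pow(Add(3, 9, 12), 2) = Pow(24, 2) = 576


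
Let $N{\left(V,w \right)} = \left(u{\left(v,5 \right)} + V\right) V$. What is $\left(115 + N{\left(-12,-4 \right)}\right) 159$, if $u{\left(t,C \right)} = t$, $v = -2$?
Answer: $44997$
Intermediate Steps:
$N{\left(V,w \right)} = V \left(-2 + V\right)$ ($N{\left(V,w \right)} = \left(-2 + V\right) V = V \left(-2 + V\right)$)
$\left(115 + N{\left(-12,-4 \right)}\right) 159 = \left(115 - 12 \left(-2 - 12\right)\right) 159 = \left(115 - -168\right) 159 = \left(115 + 168\right) 159 = 283 \cdot 159 = 44997$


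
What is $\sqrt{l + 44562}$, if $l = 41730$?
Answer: $6 \sqrt{2397} \approx 293.75$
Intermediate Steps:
$\sqrt{l + 44562} = \sqrt{41730 + 44562} = \sqrt{86292} = 6 \sqrt{2397}$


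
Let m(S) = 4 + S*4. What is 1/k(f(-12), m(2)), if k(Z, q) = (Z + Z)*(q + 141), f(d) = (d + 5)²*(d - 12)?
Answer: -1/359856 ≈ -2.7789e-6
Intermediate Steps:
m(S) = 4 + 4*S
f(d) = (5 + d)²*(-12 + d)
k(Z, q) = 2*Z*(141 + q) (k(Z, q) = (2*Z)*(141 + q) = 2*Z*(141 + q))
1/k(f(-12), m(2)) = 1/(2*((5 - 12)²*(-12 - 12))*(141 + (4 + 4*2))) = 1/(2*((-7)²*(-24))*(141 + (4 + 8))) = 1/(2*(49*(-24))*(141 + 12)) = 1/(2*(-1176)*153) = 1/(-359856) = -1/359856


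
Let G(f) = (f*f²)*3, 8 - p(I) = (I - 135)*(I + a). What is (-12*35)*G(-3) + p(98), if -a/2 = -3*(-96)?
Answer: 16342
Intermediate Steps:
a = -576 (a = -(-6)*(-96) = -2*288 = -576)
p(I) = 8 - (-576 + I)*(-135 + I) (p(I) = 8 - (I - 135)*(I - 576) = 8 - (-135 + I)*(-576 + I) = 8 - (-576 + I)*(-135 + I))
G(f) = 3*f³ (G(f) = f³*3 = 3*f³)
(-12*35)*G(-3) + p(98) = (-12*35)*(3*(-3)³) + (-77752 - 1*98² + 711*98) = -1260*(-27) + (-77752 - 1*9604 + 69678) = -420*(-81) + (-77752 - 9604 + 69678) = 34020 - 17678 = 16342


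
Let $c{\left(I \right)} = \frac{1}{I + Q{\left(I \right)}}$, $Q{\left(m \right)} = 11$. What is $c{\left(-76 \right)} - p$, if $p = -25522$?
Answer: $\frac{1658929}{65} \approx 25522.0$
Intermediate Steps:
$c{\left(I \right)} = \frac{1}{11 + I}$ ($c{\left(I \right)} = \frac{1}{I + 11} = \frac{1}{11 + I}$)
$c{\left(-76 \right)} - p = \frac{1}{11 - 76} - -25522 = \frac{1}{-65} + 25522 = - \frac{1}{65} + 25522 = \frac{1658929}{65}$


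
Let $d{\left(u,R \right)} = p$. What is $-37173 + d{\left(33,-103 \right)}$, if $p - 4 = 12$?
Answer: $-37157$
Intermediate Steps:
$p = 16$ ($p = 4 + 12 = 16$)
$d{\left(u,R \right)} = 16$
$-37173 + d{\left(33,-103 \right)} = -37173 + 16 = -37157$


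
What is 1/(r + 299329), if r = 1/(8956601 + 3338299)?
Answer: 12294900/3680220122101 ≈ 3.3408e-6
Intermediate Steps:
r = 1/12294900 ≈ 8.1335e-8
1/(r + 299329) = 1/(1/12294900 + 299329) = 1/(3680220122101/12294900) = 12294900/3680220122101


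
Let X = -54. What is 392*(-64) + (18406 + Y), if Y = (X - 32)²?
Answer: 714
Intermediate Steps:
Y = 7396 (Y = (-54 - 32)² = (-86)² = 7396)
392*(-64) + (18406 + Y) = 392*(-64) + (18406 + 7396) = -25088 + 25802 = 714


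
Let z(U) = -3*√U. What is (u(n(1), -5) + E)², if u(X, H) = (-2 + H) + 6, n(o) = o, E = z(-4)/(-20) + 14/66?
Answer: 57799/108900 - 26*I/55 ≈ 0.53075 - 0.47273*I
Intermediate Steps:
E = 7/33 + 3*I/10 (E = -6*I/(-20) + 14/66 = -6*I*(-1/20) + 14*(1/66) = -6*I*(-1/20) + 7/33 = 3*I/10 + 7/33 = 7/33 + 3*I/10 ≈ 0.21212 + 0.3*I)
u(X, H) = 4 + H
(u(n(1), -5) + E)² = ((4 - 5) + (7/33 + 3*I/10))² = (-1 + (7/33 + 3*I/10))² = (-26/33 + 3*I/10)²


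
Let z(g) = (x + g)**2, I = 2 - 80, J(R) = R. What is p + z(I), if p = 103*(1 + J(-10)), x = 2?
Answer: 4849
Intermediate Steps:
I = -78
z(g) = (2 + g)**2
p = -927 (p = 103*(1 - 10) = 103*(-9) = -927)
p + z(I) = -927 + (2 - 78)**2 = -927 + (-76)**2 = -927 + 5776 = 4849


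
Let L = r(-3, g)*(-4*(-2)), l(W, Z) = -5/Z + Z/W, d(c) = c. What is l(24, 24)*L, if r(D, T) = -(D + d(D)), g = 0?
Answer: 38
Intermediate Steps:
r(D, T) = -2*D (r(D, T) = -(D + D) = -2*D)
L = 48 (L = (-2*(-3))*(-4*(-2)) = 6*8 = 48)
l(24, 24)*L = (-5/24 + 24/24)*48 = (-5*1/24 + 24*(1/24))*48 = (-5/24 + 1)*48 = (19/24)*48 = 38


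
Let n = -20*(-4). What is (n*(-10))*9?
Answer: -7200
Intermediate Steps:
n = 80 (n = -4*(-20) = 80)
(n*(-10))*9 = (80*(-10))*9 = -800*9 = -7200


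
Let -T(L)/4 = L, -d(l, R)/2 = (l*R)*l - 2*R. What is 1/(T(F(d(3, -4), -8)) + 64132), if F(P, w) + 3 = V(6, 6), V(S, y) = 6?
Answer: 1/64120 ≈ 1.5596e-5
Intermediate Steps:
d(l, R) = 4*R - 2*R*l² (d(l, R) = -2*((l*R)*l - 2*R) = -2*((R*l)*l - 2*R) = -2*(R*l² - 2*R) = -2*(-2*R + R*l²) = 4*R - 2*R*l²)
F(P, w) = 3 (F(P, w) = -3 + 6 = 3)
T(L) = -4*L
1/(T(F(d(3, -4), -8)) + 64132) = 1/(-4*3 + 64132) = 1/(-12 + 64132) = 1/64120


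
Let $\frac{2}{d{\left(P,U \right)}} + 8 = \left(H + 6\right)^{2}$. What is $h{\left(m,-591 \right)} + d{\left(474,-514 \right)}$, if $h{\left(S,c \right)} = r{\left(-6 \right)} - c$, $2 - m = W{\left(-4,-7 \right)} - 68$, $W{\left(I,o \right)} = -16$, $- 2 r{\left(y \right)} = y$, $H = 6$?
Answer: $\frac{40393}{68} \approx 594.01$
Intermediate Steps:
$r{\left(y \right)} = - \frac{y}{2}$
$m = 86$ ($m = 2 - \left(-16 - 68\right) = 2 - -84 = 2 + 84 = 86$)
$h{\left(S,c \right)} = 3 - c$ ($h{\left(S,c \right)} = \left(- \frac{1}{2}\right) \left(-6\right) - c = 3 - c$)
$d{\left(P,U \right)} = \frac{1}{68}$ ($d{\left(P,U \right)} = \frac{2}{-8 + \left(6 + 6\right)^{2}} = \frac{2}{-8 + 12^{2}} = \frac{2}{-8 + 144} = \frac{2}{136} = 2 \cdot \frac{1}{136} = \frac{1}{68}$)
$h{\left(m,-591 \right)} + d{\left(474,-514 \right)} = \left(3 - -591\right) + \frac{1}{68} = \left(3 + 591\right) + \frac{1}{68} = 594 + \frac{1}{68} = \frac{40393}{68}$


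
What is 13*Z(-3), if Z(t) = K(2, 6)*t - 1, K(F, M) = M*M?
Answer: -1417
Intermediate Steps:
K(F, M) = M²
Z(t) = -1 + 36*t (Z(t) = 6²*t - 1 = 36*t - 1 = -1 + 36*t)
13*Z(-3) = 13*(-1 + 36*(-3)) = 13*(-1 - 108) = 13*(-109) = -1417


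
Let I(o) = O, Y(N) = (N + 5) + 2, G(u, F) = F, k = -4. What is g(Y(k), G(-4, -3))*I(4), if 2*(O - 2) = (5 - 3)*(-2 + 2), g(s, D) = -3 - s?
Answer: -12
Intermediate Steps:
Y(N) = 7 + N (Y(N) = (5 + N) + 2 = 7 + N)
O = 2 (O = 2 + ((5 - 3)*(-2 + 2))/2 = 2 + (2*0)/2 = 2 + (½)*0 = 2 + 0 = 2)
I(o) = 2
g(Y(k), G(-4, -3))*I(4) = (-3 - (7 - 4))*2 = (-3 - 1*3)*2 = (-3 - 3)*2 = -6*2 = -12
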